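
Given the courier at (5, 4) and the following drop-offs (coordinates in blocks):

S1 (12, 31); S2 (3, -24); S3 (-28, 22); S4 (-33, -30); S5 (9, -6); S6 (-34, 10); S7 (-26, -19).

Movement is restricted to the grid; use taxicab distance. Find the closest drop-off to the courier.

Distances from (5, 4):
S1: |7| + |27| = 7 + 27 = 34 blocks
S2: |-2| + |-28| = 2 + 28 = 30 blocks
S3: |-33| + |18| = 33 + 18 = 51 blocks
S4: |-38| + |-34| = 38 + 34 = 72 blocks
S5: |4| + |-10| = 4 + 10 = 14 blocks
S6: |-39| + |6| = 39 + 6 = 45 blocks
S7: |-31| + |-23| = 31 + 23 = 54 blocks
Minimum: S5 at 14 blocks.

S5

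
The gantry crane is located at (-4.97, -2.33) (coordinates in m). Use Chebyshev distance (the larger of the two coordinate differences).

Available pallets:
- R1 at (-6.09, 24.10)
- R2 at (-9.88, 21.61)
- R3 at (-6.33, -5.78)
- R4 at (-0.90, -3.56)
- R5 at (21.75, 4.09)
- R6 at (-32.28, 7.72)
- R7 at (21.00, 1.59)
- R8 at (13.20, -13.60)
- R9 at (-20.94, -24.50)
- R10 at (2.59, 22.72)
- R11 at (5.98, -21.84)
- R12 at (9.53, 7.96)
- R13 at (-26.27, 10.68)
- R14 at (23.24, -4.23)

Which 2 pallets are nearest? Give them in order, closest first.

Distances from (-4.97, -2.33):
R1: max(|-1.12|, |26.43|) = 26.43 m
R2: max(|-4.91|, |23.94|) = 23.94 m
R3: max(|-1.36|, |-3.45|) = 3.45 m
R4: max(|4.07|, |-1.23|) = 4.07 m
R5: max(|26.72|, |6.42|) = 26.72 m
R6: max(|-27.31|, |10.05|) = 27.31 m
R7: max(|25.97|, |3.92|) = 25.97 m
R8: max(|18.17|, |-11.27|) = 18.17 m
R9: max(|-15.97|, |-22.17|) = 22.17 m
R10: max(|7.56|, |25.05|) = 25.05 m
R11: max(|10.95|, |-19.51|) = 19.51 m
R12: max(|14.50|, |10.29|) = 14.50 m
R13: max(|-21.30|, |13.01|) = 21.30 m
R14: max(|28.21|, |-1.90|) = 28.21 m
Sorted: R3 (3.45 m) < R4 (4.07 m) < R12 (14.50 m) < R8 (18.17 m) < …

R3, R4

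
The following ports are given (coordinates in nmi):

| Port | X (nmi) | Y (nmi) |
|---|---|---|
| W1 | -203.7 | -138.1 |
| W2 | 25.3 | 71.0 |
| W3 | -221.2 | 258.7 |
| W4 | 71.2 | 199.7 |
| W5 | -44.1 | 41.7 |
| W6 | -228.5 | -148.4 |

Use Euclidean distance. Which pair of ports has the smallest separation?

W1 and W6

Pairwise distances:
W1–W6: 26.9 nmi
W2–W5: 75.3 nmi
W2–W4: 136.6 nmi
W4–W5: 195.6 nmi
W1–W5: 240.4 nmi
W5–W6: 264.8 nmi
W3–W5: 280.1 nmi
W3–W4: 298.3 nmi
W2–W3: 309.8 nmi
W1–W2: 310.1 nmi
W2–W6: 335.5 nmi
W1–W3: 397.2 nmi
W3–W6: 407.2 nmi
W1–W4: 435.5 nmi
W4–W6: 459.3 nmi
Closest pair: W1–W6 at 26.9 nmi.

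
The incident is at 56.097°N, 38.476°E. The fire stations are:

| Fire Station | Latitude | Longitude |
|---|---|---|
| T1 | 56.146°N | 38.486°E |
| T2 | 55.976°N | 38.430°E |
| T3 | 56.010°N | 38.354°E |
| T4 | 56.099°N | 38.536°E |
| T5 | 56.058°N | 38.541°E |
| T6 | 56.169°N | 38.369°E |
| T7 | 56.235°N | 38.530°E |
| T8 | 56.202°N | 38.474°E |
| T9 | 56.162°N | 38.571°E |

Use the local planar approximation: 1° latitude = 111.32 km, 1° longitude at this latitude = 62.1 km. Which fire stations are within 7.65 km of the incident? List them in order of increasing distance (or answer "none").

T4, T1, T5

Distances from 56.097°N, 38.476°E:
T1: √((0.049·111.32)² + (0.010·62.1)²) = √(29.75353 + 0.38564) = 5.490 km
T2: √((-0.121·111.32)² + (-0.046·62.1)²) = √(181.43336 + 8.16016) = 13.769 km
T3: √((-0.087·111.32)² + (-0.122·62.1)²) = √(93.79613 + 57.39881) = 12.296 km
T4: √((0.002·111.32)² + (0.060·62.1)²) = √(0.04957 + 13.88308) = 3.733 km
T5: √((-0.039·111.32)² + (0.065·62.1)²) = √(18.84845 + 16.29333) = 5.928 km
T6: √((0.072·111.32)² + (-0.107·62.1)²) = √(64.24087 + 44.15204) = 10.411 km
T7: √((0.138·111.32)² + (0.054·62.1)²) = √(235.99596 + 11.24529) = 15.724 km
T8: √((0.105·111.32)² + (-0.002·62.1)²) = √(136.62337 + 0.01543) = 11.689 km
T9: √((0.065·111.32)² + (0.095·62.1)²) = √(52.35680 + 34.80410) = 9.336 km
Threshold 7.65 km: T4 (3.733 km), T1 (5.490 km), T5 (5.928 km) are within range.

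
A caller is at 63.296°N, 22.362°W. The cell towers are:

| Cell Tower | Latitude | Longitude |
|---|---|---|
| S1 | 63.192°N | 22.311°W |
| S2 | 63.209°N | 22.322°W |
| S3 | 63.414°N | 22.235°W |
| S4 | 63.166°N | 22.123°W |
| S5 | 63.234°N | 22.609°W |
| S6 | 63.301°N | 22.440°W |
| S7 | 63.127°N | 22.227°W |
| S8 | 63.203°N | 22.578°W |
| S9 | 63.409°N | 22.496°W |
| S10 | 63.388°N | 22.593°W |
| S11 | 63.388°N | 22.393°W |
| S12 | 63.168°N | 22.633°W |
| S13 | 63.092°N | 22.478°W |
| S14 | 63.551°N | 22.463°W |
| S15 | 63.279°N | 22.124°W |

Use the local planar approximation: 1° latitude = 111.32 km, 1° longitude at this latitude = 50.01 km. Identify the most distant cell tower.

S14

Distances from 63.296°N, 22.362°W:
S1: 11.855 km
S2: 9.889 km
S3: 14.591 km
S4: 18.769 km
S5: 14.150 km
S6: 3.940 km
S7: 19.988 km
S8: 14.962 km
S9: 14.253 km
S10: 15.438 km
S11: 10.358 km
S12: 19.665 km
S13: 23.439 km
S14: 28.832 km
S15: 12.052 km
Maximum: S14 at 28.832 km.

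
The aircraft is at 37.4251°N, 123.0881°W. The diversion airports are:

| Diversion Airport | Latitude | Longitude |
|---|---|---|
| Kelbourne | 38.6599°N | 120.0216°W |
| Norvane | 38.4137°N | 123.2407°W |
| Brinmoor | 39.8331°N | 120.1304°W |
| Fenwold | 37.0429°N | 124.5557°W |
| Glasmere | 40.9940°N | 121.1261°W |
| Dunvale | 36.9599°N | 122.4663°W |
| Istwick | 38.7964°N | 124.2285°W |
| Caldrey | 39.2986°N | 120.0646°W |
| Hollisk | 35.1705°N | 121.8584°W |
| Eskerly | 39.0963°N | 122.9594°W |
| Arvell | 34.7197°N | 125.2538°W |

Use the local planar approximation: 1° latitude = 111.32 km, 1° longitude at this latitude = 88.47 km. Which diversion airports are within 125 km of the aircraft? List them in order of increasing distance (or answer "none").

Distances from 37.4251°N, 123.0881°W:
Kelbourne: √((1.2348·111.32)² + (3.0665·88.47)²) = √(18894.684169 + 73600.030208) = 304.1294 km
Norvane: √((0.9886·111.32)² + (-0.1526·88.47)²) = √(12111.212036 + 182.264094) = 110.8759 km
Brinmoor: √((2.4080·111.32)² + (2.9577·88.47)²) = √(71855.391589 + 68469.995167) = 374.6003 km
Fenwold: √((-0.3822·111.32)² + (-1.4676·88.47)²) = √(1810.205003 + 16858.054779) = 136.6318 km
Glasmere: √((3.5689·111.32)² + (1.9620·88.47)²) = √(157839.302782 + 30129.370686) = 433.5535 km
Dunvale: √((-0.4652·111.32)² + (0.6218·88.47)²) = √(2681.796425 + 3026.171173) = 75.5511 km
Istwick: √((1.3713·111.32)² + (-1.1404·88.47)²) = √(23302.973825 + 10179.031816) = 182.9809 km
Caldrey: √((1.8735·111.32)² + (3.0235·88.47)²) = √(43496.447706 + 71550.389195) = 339.1855 km
Hollisk: √((-2.2546·111.32)² + (1.2297·88.47)²) = √(62992.000465 + 11835.603310) = 273.5463 km
Eskerly: √((1.6712·111.32)² + (0.1287·88.47)²) = √(34610.131491 + 129.643023) = 186.3861 km
Arvell: √((-2.7054·111.32)² + (-2.1657·88.47)²) = √(90700.434323 + 36710.360353) = 356.9465 km
Threshold 125 km: Dunvale (75.5511 km), Norvane (110.8759 km) are within range.

Dunvale, Norvane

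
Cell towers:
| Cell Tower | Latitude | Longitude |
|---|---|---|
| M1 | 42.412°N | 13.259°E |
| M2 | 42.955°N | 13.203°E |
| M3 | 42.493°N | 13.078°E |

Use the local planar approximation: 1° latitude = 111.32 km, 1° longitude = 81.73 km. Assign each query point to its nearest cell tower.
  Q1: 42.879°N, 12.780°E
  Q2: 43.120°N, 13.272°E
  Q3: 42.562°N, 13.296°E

Q1→M2; Q2→M2; Q3→M1

Q1 at 42.879°N, 12.780°E:
  M1: √((-0.467·111.32)² + (0.479·81.73)²) = √(2702.58994 + 1532.61836) = 65.078 km
  M2: √((0.076·111.32)² + (0.423·81.73)²) = √(71.57701 + 1195.20866) = 35.592 km
  M3: √((-0.386·111.32)² + (0.298·81.73)²) = √(1846.37965 + 593.19233) = 49.392 km
  → nearest: M2 (35.592 km)
Q2 at 43.120°N, 13.272°E:
  M1: √((-0.708·111.32)² + (-0.013·81.73)²) = √(6211.73487 + 1.12889) = 78.822 km
  M2: √((-0.165·111.32)² + (-0.069·81.73)²) = √(337.37608 + 31.80249) = 19.214 km
  M3: √((-0.627·111.32)² + (-0.194·81.73)²) = √(4871.71055 + 251.40069) = 71.576 km
  → nearest: M2 (19.214 km)
Q3 at 42.562°N, 13.296°E:
  M1: √((-0.150·111.32)² + (-0.037·81.73)²) = √(278.82320 + 9.14464) = 16.970 km
  M2: √((0.393·111.32)² + (-0.093·81.73)²) = √(1913.95400 + 57.77353) = 44.404 km
  M3: √((-0.069·111.32)² + (-0.218·81.73)²) = √(58.99899 + 317.45048) = 19.402 km
  → nearest: M1 (16.970 km)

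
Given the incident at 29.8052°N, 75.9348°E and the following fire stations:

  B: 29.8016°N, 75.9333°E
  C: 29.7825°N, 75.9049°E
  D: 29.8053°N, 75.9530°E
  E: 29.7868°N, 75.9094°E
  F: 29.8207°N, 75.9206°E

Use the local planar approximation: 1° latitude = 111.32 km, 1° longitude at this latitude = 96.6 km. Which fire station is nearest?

B

Distances from 29.8052°N, 75.9348°E:
B: 0.4261 km
C: 3.8377 km
D: 1.7582 km
E: 3.1962 km
F: 2.2043 km
Minimum: B at 0.4261 km.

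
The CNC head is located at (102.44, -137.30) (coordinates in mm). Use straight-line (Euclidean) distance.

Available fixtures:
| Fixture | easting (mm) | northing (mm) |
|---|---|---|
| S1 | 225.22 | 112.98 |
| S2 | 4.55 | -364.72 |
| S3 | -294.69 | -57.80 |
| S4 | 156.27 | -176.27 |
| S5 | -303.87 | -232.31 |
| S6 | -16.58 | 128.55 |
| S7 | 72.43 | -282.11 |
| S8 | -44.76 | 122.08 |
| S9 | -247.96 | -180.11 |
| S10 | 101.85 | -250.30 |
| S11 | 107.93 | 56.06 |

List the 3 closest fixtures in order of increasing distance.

Distances from (102.44, -137.30):
S1: 278.77 mm
S2: 247.59 mm
S3: 405.01 mm
S4: 66.46 mm
S5: 417.27 mm
S6: 291.28 mm
S7: 147.89 mm
S8: 298.24 mm
S9: 353.01 mm
S10: 113.00 mm
S11: 193.44 mm
Sorted: S4 (66.46 mm) < S10 (113.00 mm) < S7 (147.89 mm) < S11 (193.44 mm) < S2 (247.59 mm) < …

S4, S10, S7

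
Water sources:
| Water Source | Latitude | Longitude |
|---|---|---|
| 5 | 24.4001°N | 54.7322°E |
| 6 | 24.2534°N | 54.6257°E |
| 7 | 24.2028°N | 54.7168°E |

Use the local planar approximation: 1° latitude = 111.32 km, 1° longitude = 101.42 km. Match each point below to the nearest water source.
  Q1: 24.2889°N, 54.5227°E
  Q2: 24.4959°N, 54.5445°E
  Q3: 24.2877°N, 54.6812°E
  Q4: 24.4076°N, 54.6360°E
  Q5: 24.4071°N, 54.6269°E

Q1 at 24.2889°N, 54.5227°E:
  5: √((0.1112·111.32)² + (0.2095·101.42)²) = √(153.234293 + 451.455831) = 24.5904 km
  6: √((-0.0355·111.32)² + (0.1030·101.42)²) = √(15.617197 + 109.124348) = 11.1688 km
  7: √((-0.0861·111.32)² + (0.1941·101.42)²) = √(91.865554 + 387.523714) = 21.8950 km
  → nearest: 6 (11.1688 km)
Q2 at 24.4959°N, 54.5445°E:
  5: √((-0.0958·111.32)² + (0.1877·101.42)²) = √(113.730622 + 362.389627) = 21.8202 km
  6: √((-0.2425·111.32)² + (0.0812·101.42)²) = √(728.735424 + 67.820232) = 28.2233 km
  7: √((-0.2931·111.32)² + (0.1723·101.42)²) = √(1064.579336 + 305.363952) = 37.0127 km
  → nearest: 5 (21.8202 km)
Q3 at 24.2877°N, 54.6812°E:
  5: √((0.1124·111.32)² + (0.0510·101.42)²) = √(156.559353 + 26.753929) = 13.5393 km
  6: √((-0.0343·111.32)² + (-0.0555·101.42)²) = √(14.579232 + 31.683502) = 6.8017 km
  7: √((-0.0849·111.32)² + (0.0356·101.42)²) = √(89.322686 + 13.036086) = 10.1173 km
  → nearest: 6 (6.8017 km)
Q4 at 24.4076°N, 54.6360°E:
  5: √((-0.0075·111.32)² + (0.0962·101.42)²) = √(0.697058 + 95.191322) = 9.7923 km
  6: √((-0.1542·111.32)² + (-0.0103·101.42)²) = √(294.655901 + 1.091243) = 17.1973 km
  7: √((-0.2048·111.32)² + (0.0808·101.42)²) = √(519.764124 + 67.153698) = 24.2264 km
  → nearest: 5 (9.7923 km)
Q5 at 24.4071°N, 54.6269°E:
  5: √((-0.0070·111.32)² + (0.1053·101.42)²) = √(0.607215 + 114.052276) = 10.7079 km
  6: √((-0.1537·111.32)² + (-0.0012·101.42)²) = √(292.748130 + 0.014812) = 17.1103 km
  7: √((-0.2043·111.32)² + (0.0899·101.42)²) = √(517.229312 + 83.131687) = 24.5023 km
  → nearest: 5 (10.7079 km)

Q1→6; Q2→5; Q3→6; Q4→5; Q5→5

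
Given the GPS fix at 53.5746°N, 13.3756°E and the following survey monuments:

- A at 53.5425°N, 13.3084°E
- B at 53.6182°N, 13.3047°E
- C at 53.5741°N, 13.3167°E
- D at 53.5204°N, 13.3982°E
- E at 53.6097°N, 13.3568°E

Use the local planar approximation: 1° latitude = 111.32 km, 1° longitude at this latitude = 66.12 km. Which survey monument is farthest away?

B

Distances from 53.5746°N, 13.3756°E:
A: √((-0.0321·111.32)² + (-0.0672·66.12)²) = √(12.768987 + 19.742595) = 5.7019 km
B: √((0.0436·111.32)² + (-0.0709·66.12)²) = √(23.556967 + 21.976481) = 6.7478 km
C: √((-0.0005·111.32)² + (-0.0589·66.12)²) = √(0.003098 + 15.166881) = 3.8949 km
D: √((-0.0542·111.32)² + (0.0226·66.12)²) = √(36.403653 + 2.232968) = 6.2158 km
E: √((0.0351·111.32)² + (-0.0188·66.12)²) = √(15.267243 + 1.545188) = 4.1003 km
Maximum: B at 6.7478 km.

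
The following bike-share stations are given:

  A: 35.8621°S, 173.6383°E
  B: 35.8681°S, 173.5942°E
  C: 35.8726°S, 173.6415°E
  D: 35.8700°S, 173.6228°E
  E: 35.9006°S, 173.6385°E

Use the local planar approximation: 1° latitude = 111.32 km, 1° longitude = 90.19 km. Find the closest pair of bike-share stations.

Pairwise distances:
A–B: √((-0.0060·111.32)² + (-0.0441·90.19)²) = √(0.446117 + 15.819544) = 4.0331 km
A–C: √((-0.0105·111.32)² + (0.0032·90.19)²) = √(1.366234 + 0.083295) = 1.2040 km
A–D: √((-0.0079·111.32)² + (-0.0155·90.19)²) = √(0.773394 + 1.954250) = 1.6516 km
A–E: √((-0.0385·111.32)² + (0.0002·90.19)²) = √(18.368253 + 0.000325) = 4.2859 km
B–C: √((-0.0045·111.32)² + (0.0473·90.19)²) = √(0.250941 + 18.198645) = 4.2953 km
B–D: √((-0.0019·111.32)² + (0.0286·90.19)²) = √(0.044736 + 6.653480) = 2.5881 km
B–E: √((-0.0325·111.32)² + (0.0443·90.19)²) = √(13.089200 + 15.963357) = 5.3900 km
C–D: √((0.0026·111.32)² + (-0.0187·90.19)²) = √(0.083771 + 2.844461) = 1.7112 km
C–E: √((-0.0280·111.32)² + (-0.0030·90.19)²) = √(9.715440 + 0.073208) = 3.1287 km
D–E: √((-0.0306·111.32)² + (0.0157·90.19)²) = √(11.603506 + 2.005008) = 3.6890 km
Closest pair: A–C at 1.2040 km.

A and C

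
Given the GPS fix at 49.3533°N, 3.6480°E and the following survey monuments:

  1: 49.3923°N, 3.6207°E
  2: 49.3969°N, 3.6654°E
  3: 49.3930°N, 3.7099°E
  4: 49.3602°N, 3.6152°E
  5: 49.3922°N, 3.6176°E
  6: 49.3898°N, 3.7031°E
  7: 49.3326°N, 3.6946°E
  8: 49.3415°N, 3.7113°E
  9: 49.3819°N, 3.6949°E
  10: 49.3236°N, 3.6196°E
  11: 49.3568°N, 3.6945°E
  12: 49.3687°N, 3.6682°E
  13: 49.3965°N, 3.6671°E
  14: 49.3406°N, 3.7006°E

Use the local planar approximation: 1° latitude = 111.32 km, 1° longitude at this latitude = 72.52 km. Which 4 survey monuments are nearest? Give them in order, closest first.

Distances from 49.3533°N, 3.6480°E:
1: 4.7716 km
2: 5.0149 km
3: 6.2994 km
4: 2.4996 km
5: 4.8592 km
6: 5.6988 km
7: 4.0903 km
8: 4.7748 km
9: 4.6588 km
10: 3.8952 km
11: 3.3946 km
12: 2.2550 km
13: 5.0045 km
14: 4.0681 km
Sorted: 12 (2.2550 km) < 4 (2.4996 km) < 11 (3.3946 km) < 10 (3.8952 km) < 14 (4.0681 km) < 7 (4.0903 km) < …

12, 4, 11, 10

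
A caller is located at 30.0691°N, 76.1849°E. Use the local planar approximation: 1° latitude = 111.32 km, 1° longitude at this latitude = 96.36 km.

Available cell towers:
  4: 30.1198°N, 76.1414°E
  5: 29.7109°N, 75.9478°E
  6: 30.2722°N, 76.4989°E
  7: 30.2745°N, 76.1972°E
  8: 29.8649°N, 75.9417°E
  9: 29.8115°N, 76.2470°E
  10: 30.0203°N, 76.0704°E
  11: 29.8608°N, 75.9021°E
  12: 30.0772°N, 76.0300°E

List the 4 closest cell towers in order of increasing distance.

4, 10, 12, 7

Distances from 30.0691°N, 76.1849°E:
4: √((0.0507·111.32)² + (-0.0435·96.36)²) = √(31.853878 + 17.570014) = 7.0302 km
5: √((-0.3582·111.32)² + (-0.2371·96.36)²) = √(1590.001589 + 521.983398) = 45.9563 km
6: √((0.2031·111.32)² + (0.3140·96.36)²) = √(511.171041 + 915.488470) = 37.7711 km
7: √((0.2054·111.32)² + (0.0123·96.36)²) = √(522.814078 + 1.404765) = 22.8958 km
8: √((-0.2042·111.32)² + (-0.2432·96.36)²) = √(516.723093 + 549.187601) = 32.6483 km
9: √((-0.2576·111.32)² + (0.0621·96.36)²) = √(822.314811 + 35.807729) = 29.2937 km
10: √((-0.0488·111.32)² + (-0.1145·96.36)²) = √(29.511144 + 121.731944) = 12.2981 km
11: √((-0.2083·111.32)² + (-0.2828·96.36)²) = √(537.681303 + 742.595636) = 35.7810 km
12: √((0.0081·111.32)² + (-0.1549·96.36)²) = √(0.813048 + 222.790372) = 14.9534 km
Sorted: 4 (7.0302 km) < 10 (12.2981 km) < 12 (14.9534 km) < 7 (22.8958 km) < 9 (29.2937 km) < 8 (32.6483 km) < …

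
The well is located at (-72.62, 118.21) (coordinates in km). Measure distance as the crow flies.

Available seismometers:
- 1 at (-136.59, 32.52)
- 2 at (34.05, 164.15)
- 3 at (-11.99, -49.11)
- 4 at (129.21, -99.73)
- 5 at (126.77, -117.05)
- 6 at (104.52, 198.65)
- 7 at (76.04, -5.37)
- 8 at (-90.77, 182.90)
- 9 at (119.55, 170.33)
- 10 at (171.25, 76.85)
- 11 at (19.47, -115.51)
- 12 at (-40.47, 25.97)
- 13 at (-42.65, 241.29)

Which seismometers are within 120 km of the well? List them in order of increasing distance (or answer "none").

Distances from (-72.62, 118.21):
1: 106.93 km
2: 116.14 km
3: 177.97 km
4: 297.04 km
5: 308.39 km
6: 194.55 km
7: 193.32 km
8: 67.19 km
9: 199.11 km
10: 247.35 km
11: 251.21 km
12: 97.68 km
13: 126.68 km
Threshold 120 km: 8 (67.19 km), 12 (97.68 km), 1 (106.93 km), 2 (116.14 km) are within range.

8, 12, 1, 2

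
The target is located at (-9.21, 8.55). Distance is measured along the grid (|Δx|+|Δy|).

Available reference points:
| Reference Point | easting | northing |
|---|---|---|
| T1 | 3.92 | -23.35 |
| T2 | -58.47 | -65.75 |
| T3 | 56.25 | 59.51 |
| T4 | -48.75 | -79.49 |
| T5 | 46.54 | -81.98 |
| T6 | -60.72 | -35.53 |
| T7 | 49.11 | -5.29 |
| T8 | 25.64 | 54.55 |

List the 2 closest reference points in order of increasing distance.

T1, T7

Distances from (-9.21, 8.55):
T1: |13.13| + |-31.90| = 13.13 + 31.90 = 45.03
T2: |-49.26| + |-74.30| = 49.26 + 74.30 = 123.56
T3: |65.46| + |50.96| = 65.46 + 50.96 = 116.42
T4: |-39.54| + |-88.04| = 39.54 + 88.04 = 127.58
T5: |55.75| + |-90.53| = 55.75 + 90.53 = 146.28
T6: |-51.51| + |-44.08| = 51.51 + 44.08 = 95.59
T7: |58.32| + |-13.84| = 58.32 + 13.84 = 72.16
T8: |34.85| + |46.00| = 34.85 + 46.00 = 80.85
Sorted: T1 (45.03) < T7 (72.16) < T8 (80.85) < T6 (95.59) < …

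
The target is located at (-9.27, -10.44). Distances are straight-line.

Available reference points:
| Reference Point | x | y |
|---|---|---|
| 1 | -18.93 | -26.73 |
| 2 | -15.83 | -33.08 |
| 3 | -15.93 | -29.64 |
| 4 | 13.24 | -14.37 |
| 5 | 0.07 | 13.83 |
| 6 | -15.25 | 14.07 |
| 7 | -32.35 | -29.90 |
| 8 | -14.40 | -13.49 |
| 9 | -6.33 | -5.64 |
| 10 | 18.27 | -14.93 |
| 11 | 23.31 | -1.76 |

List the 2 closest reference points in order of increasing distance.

9, 8

Distances from (-9.27, -10.44):
1: 18.94
2: 23.57
3: 20.32
4: 22.85
5: 26.01
6: 25.23
7: 30.19
8: 5.97
9: 5.63
10: 27.90
11: 33.72
Sorted: 9 (5.63) < 8 (5.97) < 1 (18.94) < 3 (20.32) < …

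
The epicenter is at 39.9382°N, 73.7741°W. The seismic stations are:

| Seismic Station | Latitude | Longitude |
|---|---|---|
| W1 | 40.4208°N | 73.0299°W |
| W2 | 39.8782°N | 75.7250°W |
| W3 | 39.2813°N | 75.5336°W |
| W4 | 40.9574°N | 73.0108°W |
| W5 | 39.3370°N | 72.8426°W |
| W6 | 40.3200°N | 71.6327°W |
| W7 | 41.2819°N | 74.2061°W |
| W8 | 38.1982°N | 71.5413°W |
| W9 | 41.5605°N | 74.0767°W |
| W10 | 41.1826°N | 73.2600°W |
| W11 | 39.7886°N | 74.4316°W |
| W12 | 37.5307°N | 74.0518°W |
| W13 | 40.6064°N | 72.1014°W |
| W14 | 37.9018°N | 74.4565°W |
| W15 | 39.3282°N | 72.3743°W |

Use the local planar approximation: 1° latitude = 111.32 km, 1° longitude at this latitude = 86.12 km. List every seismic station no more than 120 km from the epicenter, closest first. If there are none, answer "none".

Distances from 39.9382°N, 73.7741°W:
W1: 83.6287 km
W2: 168.1442 km
W3: 168.2504 km
W4: 131.1248 km
W5: 104.4720 km
W6: 189.2516 km
W7: 154.1379 km
W8: 272.9348 km
W9: 182.4650 km
W10: 145.4298 km
W11: 59.0221 km
W12: 269.0678 km
W13: 162.1241 km
W14: 234.1858 km
W15: 138.3604 km
Threshold 120 km: W11 (59.0221 km), W1 (83.6287 km), W5 (104.4720 km) are within range.

W11, W1, W5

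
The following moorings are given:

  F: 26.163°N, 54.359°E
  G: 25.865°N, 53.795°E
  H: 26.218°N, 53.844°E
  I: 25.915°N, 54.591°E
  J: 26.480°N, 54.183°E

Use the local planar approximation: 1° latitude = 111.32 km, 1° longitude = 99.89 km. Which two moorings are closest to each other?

Pairwise distances:
F–G: 65.379 km
F–H: 51.806 km
F–I: 36.045 km
F–J: 39.425 km
G–H: 39.600 km
G–I: 79.707 km
G–J: 78.671 km
H–I: 81.887 km
H–J: 44.691 km
I–J: 74.946 km
Closest pair: F–I at 36.045 km.

F and I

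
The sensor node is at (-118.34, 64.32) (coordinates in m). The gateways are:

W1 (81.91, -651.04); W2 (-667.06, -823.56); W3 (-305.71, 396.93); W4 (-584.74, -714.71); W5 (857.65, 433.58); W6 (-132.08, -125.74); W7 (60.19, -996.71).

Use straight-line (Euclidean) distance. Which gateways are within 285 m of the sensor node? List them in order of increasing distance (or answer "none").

Distances from (-118.34, 64.32):
W1: 742.86 m
W2: 1043.76 m
W3: 381.76 m
W4: 907.97 m
W5: 1043.51 m
W6: 190.56 m
W7: 1075.94 m
Threshold 285 m: W6 (190.56 m) is within range.

W6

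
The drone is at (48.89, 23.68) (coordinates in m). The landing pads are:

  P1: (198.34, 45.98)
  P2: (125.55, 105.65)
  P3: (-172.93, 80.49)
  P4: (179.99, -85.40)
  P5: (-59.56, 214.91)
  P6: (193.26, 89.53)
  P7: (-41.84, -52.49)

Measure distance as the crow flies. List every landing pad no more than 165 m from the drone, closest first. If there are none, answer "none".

Distances from (48.89, 23.68):
P1: √((149.45)² + (22.30)²) = √(22335.3025 + 497.2900) = 151.10 m
P2: √((76.66)² + (81.97)²) = √(5876.7556 + 6719.0809) = 112.23 m
P3: √((-221.82)² + (56.81)²) = √(49204.1124 + 3227.3761) = 228.98 m
P4: √((131.10)² + (-109.08)²) = √(17187.2100 + 11898.4464) = 170.55 m
P5: √((-108.45)² + (191.23)²) = √(11761.4025 + 36568.9129) = 219.84 m
P6: √((144.37)² + (65.85)²) = √(20842.6969 + 4336.2225) = 158.68 m
P7: √((-90.73)² + (-76.17)²) = √(8231.9329 + 5801.8689) = 118.46 m
Threshold 165 m: P2 (112.23 m), P7 (118.46 m), P1 (151.10 m), P6 (158.68 m) are within range.

P2, P7, P1, P6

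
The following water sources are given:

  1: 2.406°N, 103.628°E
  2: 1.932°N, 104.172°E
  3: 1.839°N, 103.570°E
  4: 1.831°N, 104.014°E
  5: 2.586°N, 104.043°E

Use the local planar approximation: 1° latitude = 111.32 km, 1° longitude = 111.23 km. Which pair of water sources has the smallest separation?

Pairwise distances:
1–2: 80.284 km
1–3: 63.447 km
1–4: 77.075 km
1–5: 50.322 km
2–3: 67.756 km
2–4: 20.863 km
2–5: 74.204 km
3–4: 49.394 km
3–5: 98.402 km
4–5: 84.108 km
Closest pair: 2–4 at 20.863 km.

2 and 4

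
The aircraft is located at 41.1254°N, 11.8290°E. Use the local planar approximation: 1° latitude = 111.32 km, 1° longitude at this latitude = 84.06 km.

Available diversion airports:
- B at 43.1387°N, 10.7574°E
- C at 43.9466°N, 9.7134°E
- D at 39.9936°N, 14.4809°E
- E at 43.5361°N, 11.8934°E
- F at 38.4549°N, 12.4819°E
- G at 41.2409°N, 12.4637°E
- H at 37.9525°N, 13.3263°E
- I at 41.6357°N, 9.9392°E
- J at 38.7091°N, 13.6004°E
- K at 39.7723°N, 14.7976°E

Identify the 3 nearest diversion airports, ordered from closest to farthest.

Distances from 41.1254°N, 11.8290°E:
B: 241.5454 km
C: 360.9117 km
D: 256.0600 km
E: 268.4137 km
F: 302.3037 km
G: 54.8803 km
H: 374.9625 km
I: 168.7080 km
J: 307.4475 km
K: 291.4773 km
Sorted: G (54.8803 km) < I (168.7080 km) < B (241.5454 km) < D (256.0600 km) < E (268.4137 km) < …

G, I, B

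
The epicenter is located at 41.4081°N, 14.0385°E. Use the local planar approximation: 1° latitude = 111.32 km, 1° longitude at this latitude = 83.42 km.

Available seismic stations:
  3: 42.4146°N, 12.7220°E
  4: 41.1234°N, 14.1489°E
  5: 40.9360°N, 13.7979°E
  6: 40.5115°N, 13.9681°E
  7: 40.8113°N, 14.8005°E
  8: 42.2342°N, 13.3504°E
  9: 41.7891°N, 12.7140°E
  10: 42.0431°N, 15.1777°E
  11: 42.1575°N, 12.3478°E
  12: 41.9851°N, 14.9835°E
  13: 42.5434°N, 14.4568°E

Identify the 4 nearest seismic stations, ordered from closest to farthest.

Distances from 41.4081°N, 14.0385°E:
3: √((1.0065·111.32)² + (-1.3165·83.42)²) = √(12553.763819 + 12060.966131) = 156.8908 km
4: √((-0.2847·111.32)² + (0.1104·83.42)²) = √(1004.433825 + 84.816143) = 33.0038 km
5: √((-0.4721·111.32)² + (-0.2406·83.42)²) = √(2761.940995 + 402.839100) = 56.2564 km
6: √((-0.8966·111.32)² + (-0.0704·83.42)²) = √(9961.938686 + 34.489404) = 99.9821 km
7: √((-0.5968·111.32)² + (0.7620·83.42)²) = √(4413.712333 + 4040.641441) = 91.9476 km
8: √((0.8261·111.32)² + (-0.6881·83.42)²) = √(8456.908654 + 3294.909471) = 108.4058 km
9: √((0.3810·111.32)² + (-1.3245·83.42)²) = √(1798.855783 + 12207.993694) = 118.3505 km
10: √((0.6350·111.32)² + (1.1392·83.42)²) = √(4996.821619 + 9031.093188) = 118.4395 km
11: √((0.7494·111.32)² + (-1.6907·83.42)²) = √(6959.431633 + 19891.772167) = 163.8634 km
12: √((0.5770·111.32)² + (0.9450·83.42)²) = √(4125.703577 + 6214.468458) = 101.6866 km
13: √((1.1353·111.32)² + (0.4183·83.42)²) = √(15972.307808 + 1217.632132) = 131.1104 km
Sorted: 4 (33.0038 km) < 5 (56.2564 km) < 7 (91.9476 km) < 6 (99.9821 km) < 12 (101.6866 km) < 8 (108.4058 km) < …

4, 5, 7, 6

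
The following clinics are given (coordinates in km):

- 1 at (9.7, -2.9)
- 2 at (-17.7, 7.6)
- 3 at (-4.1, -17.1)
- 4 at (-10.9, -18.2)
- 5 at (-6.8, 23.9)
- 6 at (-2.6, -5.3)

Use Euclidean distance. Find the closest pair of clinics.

Pairwise distances:
1–2: 29.3 km
1–3: 19.8 km
1–4: 25.7 km
1–5: 31.5 km
1–6: 12.5 km
2–3: 28.2 km
2–4: 26.7 km
2–5: 19.6 km
2–6: 19.9 km
3–4: 6.9 km
3–5: 41.1 km
3–6: 11.9 km
4–5: 42.3 km
4–6: 15.3 km
5–6: 29.5 km
Closest pair: 3–4 at 6.9 km.

3 and 4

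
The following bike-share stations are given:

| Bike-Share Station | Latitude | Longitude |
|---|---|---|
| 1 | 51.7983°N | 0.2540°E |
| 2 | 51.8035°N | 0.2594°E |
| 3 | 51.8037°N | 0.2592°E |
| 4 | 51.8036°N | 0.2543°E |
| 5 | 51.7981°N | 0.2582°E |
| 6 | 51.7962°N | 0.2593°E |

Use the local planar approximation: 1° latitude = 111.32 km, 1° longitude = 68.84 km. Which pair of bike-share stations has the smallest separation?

Pairwise distances:
1–2: 0.6879 km
1–3: 0.6996 km
1–4: 0.5904 km
1–5: 0.2900 km
1–6: 0.4333 km
2–3: 0.0262 km
2–4: 0.3513 km
2–5: 0.6068 km
2–6: 0.8127 km
3–4: 0.3375 km
3–5: 0.6272 km
3–6: 0.8349 km
4–5: 0.6685 km
4–6: 0.8928 km
5–6: 0.2247 km
Closest pair: 2–3 at 0.0262 km.

2 and 3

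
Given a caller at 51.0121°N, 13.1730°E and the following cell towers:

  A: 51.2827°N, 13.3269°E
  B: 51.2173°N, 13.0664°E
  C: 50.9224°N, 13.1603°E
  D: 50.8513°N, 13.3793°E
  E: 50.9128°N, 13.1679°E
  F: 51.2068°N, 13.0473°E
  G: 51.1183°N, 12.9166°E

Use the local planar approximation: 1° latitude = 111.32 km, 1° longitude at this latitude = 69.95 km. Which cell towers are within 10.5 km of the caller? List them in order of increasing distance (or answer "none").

Distances from 51.0121°N, 13.1730°E:
A: √((0.2706·111.32)² + (0.1539·69.95)²) = √(907.406696 + 115.891792) = 31.9890 km
B: √((0.2052·111.32)² + (-0.1066·69.95)²) = √(521.796436 + 55.601927) = 24.0291 km
C: √((-0.0897·111.32)² + (-0.0127·69.95)²) = √(99.708293 + 0.789192) = 10.0248 km
D: √((-0.1608·111.32)² + (0.2063·69.95)²) = √(320.419165 + 208.244670) = 22.9927 km
E: √((-0.0993·111.32)² + (-0.0051·69.95)²) = √(122.192596 + 0.127267) = 11.0598 km
F: √((0.1947·111.32)² + (-0.1257·69.95)²) = √(469.762449 + 77.311837) = 23.3896 km
G: √((0.1062·111.32)² + (-0.2564·69.95)²) = √(139.764035 + 321.670682) = 21.4810 km
Threshold 10.5 km: C (10.0248 km) is within range.

C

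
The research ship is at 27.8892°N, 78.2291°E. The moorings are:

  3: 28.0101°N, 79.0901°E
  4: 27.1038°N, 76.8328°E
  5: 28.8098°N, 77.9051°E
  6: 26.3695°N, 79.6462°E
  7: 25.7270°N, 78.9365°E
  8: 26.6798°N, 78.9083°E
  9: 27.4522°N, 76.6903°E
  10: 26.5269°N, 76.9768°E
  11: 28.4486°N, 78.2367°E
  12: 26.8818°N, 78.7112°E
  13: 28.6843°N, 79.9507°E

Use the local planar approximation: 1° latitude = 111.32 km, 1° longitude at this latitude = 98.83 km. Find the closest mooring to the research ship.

11

Distances from 27.8892°N, 78.2291°E:
3: √((0.1209·111.32)² + (0.8610·98.83)²) = √(181.133591 + 7240.755680) = 86.1504 km
4: √((-0.7854·111.32)² + (-1.3963·98.83)²) = √(7644.132199 + 19042.986817) = 163.3619 km
5: √((0.9206·111.32)² + (-0.3240·98.83)²) = √(10502.394714 + 1025.339318) = 107.3673 km
6: √((-1.5197·111.32)² + (1.4171·98.83)²) = √(28619.505282 + 19614.560743) = 219.6226 km
7: √((-2.1622·111.32)² + (0.7074·98.83)²) = √(57934.614481 + 4887.735564) = 250.6439 km
8: √((-1.2094·111.32)² + (0.6792·98.83)²) = √(18125.346758 + 4505.810733) = 150.4366 km
9: √((-0.4370·111.32)² + (-1.5388·98.83)²) = √(2366.515042 + 23128.205953) = 159.6707 km
10: √((-1.3623·111.32)² + (-1.2523·98.83)²) = √(22998.097380 + 15317.727947) = 195.7443 km
11: √((0.5594·111.32)² + (0.0076·98.83)²) = √(3877.852798 + 0.564163) = 62.2769 km
12: √((-1.0074·111.32)² + (0.4821·98.83)²) = √(12576.224701 + 2270.135884) = 121.8456 km
13: √((0.7951·111.32)² + (1.7216·98.83)²) = √(7834.114275 + 28949.568757) = 191.7907 km
Minimum: 11 at 62.2769 km.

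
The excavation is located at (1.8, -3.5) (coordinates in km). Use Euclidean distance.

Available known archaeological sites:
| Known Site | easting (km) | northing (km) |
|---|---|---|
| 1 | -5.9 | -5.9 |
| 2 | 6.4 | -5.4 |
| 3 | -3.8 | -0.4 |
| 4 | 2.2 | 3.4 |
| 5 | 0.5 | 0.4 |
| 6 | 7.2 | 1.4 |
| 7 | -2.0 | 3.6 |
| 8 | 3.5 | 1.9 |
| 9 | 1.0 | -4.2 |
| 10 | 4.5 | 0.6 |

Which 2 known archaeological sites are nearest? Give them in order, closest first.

Distances from (1.8, -3.5):
1: √((-7.7)² + (-2.4)²) = √(59.2900 + 5.7600) = 8.07 km
2: √((4.6)² + (-1.9)²) = √(21.1600 + 3.6100) = 4.98 km
3: √((-5.6)² + (3.1)²) = √(31.3600 + 9.6100) = 6.40 km
4: √((0.4)² + (6.9)²) = √(0.1600 + 47.6100) = 6.91 km
5: √((-1.3)² + (3.9)²) = √(1.6900 + 15.2100) = 4.11 km
6: √((5.4)² + (4.9)²) = √(29.1600 + 24.0100) = 7.29 km
7: √((-3.8)² + (7.1)²) = √(14.4400 + 50.4100) = 8.05 km
8: √((1.7)² + (5.4)²) = √(2.8900 + 29.1600) = 5.66 km
9: √((-0.8)² + (-0.7)²) = √(0.6400 + 0.4900) = 1.06 km
10: √((2.7)² + (4.1)²) = √(7.2900 + 16.8100) = 4.91 km
Sorted: 9 (1.06 km) < 5 (4.11 km) < 10 (4.91 km) < 2 (4.98 km) < …

9, 5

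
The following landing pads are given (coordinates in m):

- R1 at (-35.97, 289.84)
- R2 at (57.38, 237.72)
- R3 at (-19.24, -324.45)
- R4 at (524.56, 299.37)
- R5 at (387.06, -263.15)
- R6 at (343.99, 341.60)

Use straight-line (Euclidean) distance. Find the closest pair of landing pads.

Pairwise distances:
R1–R2: 106.91 m
R1–R3: 614.52 m
R1–R4: 560.61 m
R1–R5: 696.24 m
R1–R6: 383.47 m
R2–R3: 567.37 m
R2–R4: 471.23 m
R2–R5: 599.63 m
R2–R6: 304.85 m
R3–R4: 827.57 m
R3–R5: 410.90 m
R3–R6: 758.66 m
R4–R5: 579.08 m
R4–R6: 185.44 m
R5–R6: 606.28 m
Closest pair: R1–R2 at 106.91 m.

R1 and R2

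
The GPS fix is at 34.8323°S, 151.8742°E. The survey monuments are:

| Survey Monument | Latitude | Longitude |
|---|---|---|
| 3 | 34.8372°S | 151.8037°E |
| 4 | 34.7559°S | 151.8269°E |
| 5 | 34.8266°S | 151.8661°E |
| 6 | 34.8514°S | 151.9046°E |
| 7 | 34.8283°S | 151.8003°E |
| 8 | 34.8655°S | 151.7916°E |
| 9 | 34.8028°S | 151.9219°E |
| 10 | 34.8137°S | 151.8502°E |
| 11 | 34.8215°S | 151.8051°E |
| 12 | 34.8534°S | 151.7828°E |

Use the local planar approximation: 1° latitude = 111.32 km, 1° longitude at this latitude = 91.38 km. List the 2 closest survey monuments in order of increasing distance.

Distances from 34.8323°S, 151.8742°E:
3: 6.4653 km
4: 9.5402 km
5: 0.9749 km
6: 3.4983 km
7: 6.7676 km
8: 8.4042 km
9: 5.4574 km
10: 3.0161 km
11: 6.4278 km
12: 8.6761 km
Sorted: 5 (0.9749 km) < 10 (3.0161 km) < 6 (3.4983 km) < 9 (5.4574 km) < …

5, 10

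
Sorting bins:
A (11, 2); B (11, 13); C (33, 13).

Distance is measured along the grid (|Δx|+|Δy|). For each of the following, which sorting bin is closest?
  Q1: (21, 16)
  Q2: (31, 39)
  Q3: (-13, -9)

Q1 at (21, 16):
  A: |-10| + |-14| = 10 + 14 = 24
  B: |-10| + |-3| = 10 + 3 = 13
  C: |12| + |-3| = 12 + 3 = 15
  → nearest: B (13)
Q2 at (31, 39):
  A: |-20| + |-37| = 20 + 37 = 57
  B: |-20| + |-26| = 20 + 26 = 46
  C: |2| + |-26| = 2 + 26 = 28
  → nearest: C (28)
Q3 at (-13, -9):
  A: |24| + |11| = 24 + 11 = 35
  B: |24| + |22| = 24 + 22 = 46
  C: |46| + |22| = 46 + 22 = 68
  → nearest: A (35)

Q1→B; Q2→C; Q3→A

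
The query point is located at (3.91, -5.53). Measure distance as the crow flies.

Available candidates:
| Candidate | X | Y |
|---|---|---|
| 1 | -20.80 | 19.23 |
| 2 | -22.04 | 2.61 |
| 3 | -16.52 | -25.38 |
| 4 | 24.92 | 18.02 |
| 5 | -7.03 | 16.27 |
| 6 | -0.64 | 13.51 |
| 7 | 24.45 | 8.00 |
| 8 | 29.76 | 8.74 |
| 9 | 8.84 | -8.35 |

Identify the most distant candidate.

Distances from (3.91, -5.53):
1: √((-24.71)² + (24.76)²) = √(610.5841 + 613.0576) = 34.98
2: √((-25.95)² + (8.14)²) = √(673.4025 + 66.2596) = 27.20
3: √((-20.43)² + (-19.85)²) = √(417.3849 + 394.0225) = 28.49
4: √((21.01)² + (23.55)²) = √(441.4201 + 554.6025) = 31.56
5: √((-10.94)² + (21.80)²) = √(119.6836 + 475.2400) = 24.39
6: √((-4.55)² + (19.04)²) = √(20.7025 + 362.5216) = 19.58
7: √((20.54)² + (13.53)²) = √(421.8916 + 183.0609) = 24.60
8: √((25.85)² + (14.27)²) = √(668.2225 + 203.6329) = 29.53
9: √((4.93)² + (-2.82)²) = √(24.3049 + 7.9524) = 5.68
Maximum: 1 at 34.98.

1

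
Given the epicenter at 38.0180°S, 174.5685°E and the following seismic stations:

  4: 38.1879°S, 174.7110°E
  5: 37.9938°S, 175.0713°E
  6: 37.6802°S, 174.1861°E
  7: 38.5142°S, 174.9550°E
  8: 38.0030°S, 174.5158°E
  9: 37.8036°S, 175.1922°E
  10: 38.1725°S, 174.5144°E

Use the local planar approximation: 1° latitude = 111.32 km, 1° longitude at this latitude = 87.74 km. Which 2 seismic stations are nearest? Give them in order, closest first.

8, 10

Distances from 38.0180°S, 174.5685°E:
4: √((-0.1699·111.32)² + (0.1425·87.74)²) = √(357.711706 + 156.323759) = 22.6724 km
5: √((0.0242·111.32)² + (0.5028·87.74)²) = √(7.257334 + 1946.192516) = 44.1978 km
6: √((0.3378·111.32)² + (-0.3824·87.74)²) = √(1414.052994 + 1125.721673) = 50.3962 km
7: √((-0.4962·111.32)² + (0.3865·87.74)²) = √(3051.124401 + 1149.990510) = 64.8160 km
8: √((0.0150·111.32)² + (-0.0527·87.74)²) = √(2.788232 + 21.380433) = 4.9162 km
9: √((0.2144·111.32)² + (0.6237·87.74)²) = √(569.634071 + 2994.654667) = 59.7017 km
10: √((-0.1545·111.32)² + (-0.0541·87.74)²) = √(295.803537 + 22.531484) = 17.8419 km
Sorted: 8 (4.9162 km) < 10 (17.8419 km) < 4 (22.6724 km) < 5 (44.1978 km) < …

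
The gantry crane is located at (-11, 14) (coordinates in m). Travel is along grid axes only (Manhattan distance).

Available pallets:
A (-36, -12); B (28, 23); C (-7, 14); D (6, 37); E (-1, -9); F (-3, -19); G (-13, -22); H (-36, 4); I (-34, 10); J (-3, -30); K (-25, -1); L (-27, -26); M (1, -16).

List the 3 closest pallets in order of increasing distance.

C, I, K

Distances from (-11, 14):
A: 51 m
B: 48 m
C: 4 m
D: 40 m
E: 33 m
F: 41 m
G: 38 m
H: 35 m
I: 27 m
J: 52 m
K: 29 m
L: 56 m
M: 42 m
Sorted: C (4 m) < I (27 m) < K (29 m) < E (33 m) < H (35 m) < …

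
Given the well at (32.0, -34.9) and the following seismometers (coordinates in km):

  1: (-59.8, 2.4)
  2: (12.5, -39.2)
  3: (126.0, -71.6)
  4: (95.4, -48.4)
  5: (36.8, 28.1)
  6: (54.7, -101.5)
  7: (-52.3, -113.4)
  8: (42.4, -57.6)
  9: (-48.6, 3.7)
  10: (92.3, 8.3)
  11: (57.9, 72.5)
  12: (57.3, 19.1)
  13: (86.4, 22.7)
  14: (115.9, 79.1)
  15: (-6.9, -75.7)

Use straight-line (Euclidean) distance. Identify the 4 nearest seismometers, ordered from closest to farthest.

2, 8, 15, 12

Distances from (32.0, -34.9):
1: √((-91.8)² + (37.3)²) = √(8427.240 + 1391.290) = 99.1 km
2: √((-19.5)² + (-4.3)²) = √(380.250 + 18.490) = 20.0 km
3: √((94.0)² + (-36.7)²) = √(8836.000 + 1346.890) = 100.9 km
4: √((63.4)² + (-13.5)²) = √(4019.560 + 182.250) = 64.8 km
5: √((4.8)² + (63.0)²) = √(23.040 + 3969.000) = 63.2 km
6: √((22.7)² + (-66.6)²) = √(515.290 + 4435.560) = 70.4 km
7: √((-84.3)² + (-78.5)²) = √(7106.490 + 6162.250) = 115.2 km
8: √((10.4)² + (-22.7)²) = √(108.160 + 515.290) = 25.0 km
9: √((-80.6)² + (38.6)²) = √(6496.360 + 1489.960) = 89.4 km
10: √((60.3)² + (43.2)²) = √(3636.090 + 1866.240) = 74.2 km
11: √((25.9)² + (107.4)²) = √(670.810 + 11534.760) = 110.5 km
12: √((25.3)² + (54.0)²) = √(640.090 + 2916.000) = 59.6 km
13: √((54.4)² + (57.6)²) = √(2959.360 + 3317.760) = 79.2 km
14: √((83.9)² + (114.0)²) = √(7039.210 + 12996.000) = 141.5 km
15: √((-38.9)² + (-40.8)²) = √(1513.210 + 1664.640) = 56.4 km
Sorted: 2 (20.0 km) < 8 (25.0 km) < 15 (56.4 km) < 12 (59.6 km) < 5 (63.2 km) < 4 (64.8 km) < …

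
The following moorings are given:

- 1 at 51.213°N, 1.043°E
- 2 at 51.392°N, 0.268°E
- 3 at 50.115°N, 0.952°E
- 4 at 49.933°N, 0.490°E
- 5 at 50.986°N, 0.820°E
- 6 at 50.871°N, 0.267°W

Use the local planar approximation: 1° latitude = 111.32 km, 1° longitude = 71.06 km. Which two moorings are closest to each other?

Pairwise distances:
1–5: √((-0.227·111.32)² + (-0.223·71.06)²) = √(638.55471 + 251.10776) = 29.827 km
3–4: √((-0.182·111.32)² + (-0.462·71.06)²) = √(410.47732 + 1077.79052) = 38.578 km
1–2: √((0.179·111.32)² + (-0.775·71.06)²) = √(397.05663 + 3032.87011) = 58.566 km
2–5: √((-0.406·111.32)² + (0.552·71.06)²) = √(2042.67118 + 1538.61004) = 59.844 km
2–6: √((-0.521·111.32)² + (-0.535·71.06)²) = √(3363.73553 + 1445.29989) = 69.347 km
5–6: √((-0.115·111.32)² + (-1.087·71.06)²) = √(163.88608 + 5966.36055) = 78.296 km
3–5: √((0.871·111.32)² + (-0.132·71.06)²) = √(9401.18730 + 87.98290) = 97.412 km
1–6: √((-0.342·111.32)² + (-1.310·71.06)²) = √(1449.43454 + 8665.48745) = 100.573 km
4–6: √((0.938·111.32)² + (-0.757·71.06)²) = √(10903.15214 + 2893.62445) = 117.460 km
4–5: √((1.053·111.32)² + (0.330·71.06)²) = √(13740.51902 + 549.89312) = 119.543 km
3–6: √((0.756·111.32)² + (-1.219·71.06)²) = √(7082.55550 + 7503.39514) = 120.772 km
1–3: √((-1.098·111.32)² + (-0.091·71.06)²) = √(14940.01645 + 41.81510) = 122.400 km
1–4: √((-1.280·111.32)² + (-0.553·71.06)²) = √(20303.28611 + 1544.18976) = 147.809 km
2–3: √((-1.277·111.32)² + (0.684·71.06)²) = √(20208.22598 + 2362.44991) = 150.235 km
2–4: √((-1.459·111.32)² + (0.222·71.06)²) = √(26378.91808 + 248.86072) = 163.180 km
Closest pair: 1–5 at 29.827 km.

1 and 5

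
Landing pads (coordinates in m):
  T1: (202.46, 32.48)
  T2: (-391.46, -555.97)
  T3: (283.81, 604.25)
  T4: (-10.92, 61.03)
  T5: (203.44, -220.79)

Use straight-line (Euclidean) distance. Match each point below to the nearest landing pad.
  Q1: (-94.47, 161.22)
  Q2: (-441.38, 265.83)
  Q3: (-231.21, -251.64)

Q1 at (-94.47, 161.22):
  T1: √((296.93)² + (-128.74)²) = √(88167.4249 + 16573.9876) = 323.64 m
  T2: √((-296.99)² + (-717.19)²) = √(88203.0601 + 514361.4961) = 776.25 m
  T3: √((378.28)² + (443.03)²) = √(143095.7584 + 196275.5809) = 582.56 m
  T4: √((83.55)² + (-100.19)²) = √(6980.6025 + 10038.0361) = 130.46 m
  T5: √((297.91)² + (-382.01)²) = √(88750.3681 + 145931.6401) = 484.44 m
  → nearest: T4 (130.46 m)
Q2 at (-441.38, 265.83):
  T1: √((643.84)² + (-233.35)²) = √(414529.9456 + 54452.2225) = 684.82 m
  T2: √((49.92)² + (-821.80)²) = √(2492.0064 + 675355.2400) = 823.31 m
  T3: √((725.19)² + (338.42)²) = √(525900.5361 + 114528.0964) = 800.27 m
  T4: √((430.46)² + (-204.80)²) = √(185295.8116 + 41943.0400) = 476.70 m
  T5: √((644.82)² + (-486.62)²) = √(415792.8324 + 236799.0244) = 807.83 m
  → nearest: T4 (476.70 m)
Q3 at (-231.21, -251.64):
  T1: √((433.67)² + (284.12)²) = √(188069.6689 + 80724.1744) = 518.45 m
  T2: √((-160.25)² + (-304.33)²) = √(25680.0625 + 92616.7489) = 343.94 m
  T3: √((515.02)² + (855.89)²) = √(265245.6004 + 732547.6921) = 998.90 m
  T4: √((220.29)² + (312.67)²) = √(48527.6841 + 97762.5289) = 382.48 m
  T5: √((434.65)² + (30.85)²) = √(188920.6225 + 951.7225) = 435.74 m
  → nearest: T2 (343.94 m)

Q1→T4; Q2→T4; Q3→T2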